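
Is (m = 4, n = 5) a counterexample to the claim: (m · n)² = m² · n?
Substituting m = 4, n = 5:
LHS = (4 · 5)² = 400
RHS = 4² · 5 = 80

Since LHS ≠ RHS, this pair disproves the claim.

Answer: Yes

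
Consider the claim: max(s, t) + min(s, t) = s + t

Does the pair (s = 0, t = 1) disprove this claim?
Substituting s = 0, t = 1:
LHS = max(0, 1) + min(0, 1) = 1
RHS = 0 + 1 = 1

The sides agree, so this pair does not disprove the claim.

Answer: No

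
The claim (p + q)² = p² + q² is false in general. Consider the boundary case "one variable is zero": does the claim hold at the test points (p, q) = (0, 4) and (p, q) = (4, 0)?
At (0, 4): LHS = 16, RHS = 16 → equal
At (4, 0): LHS = 16, RHS = 16 → equal

So the claim does hold at both of these boundary points, even though it is not an identity.

Answer: Yes, holds at both test points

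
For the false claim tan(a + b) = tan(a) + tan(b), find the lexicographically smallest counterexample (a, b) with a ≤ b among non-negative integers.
At (0, 1): both sides equal tan(1) ≈ 1.557, so it holds there.

Substituting (1, 1) into the claim:
LHS = tan(1 + 1) = tan(2) ≈ -2.185
RHS = tan(1) + tan(1) = 2·tan(1) ≈ 3.115

Since LHS ≠ RHS, this pair disproves the claim, and no lexicographically smaller pair (a ≤ b, non-negative integers) does.

For instance (1, 6) is also a counterexample (LHS = tan(7) ≈ 0.8714, RHS = tan(6) + tan(1) ≈ 1.266), but it's lexicographically larger.

Answer: (a, b) = (1, 1)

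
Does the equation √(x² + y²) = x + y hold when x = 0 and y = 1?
Holds

Substituting x = 0, y = 1:

LHS = √(0² + 1²) = 1
RHS = 0 + 1 = 1

LHS = RHS, so the equation holds at this point.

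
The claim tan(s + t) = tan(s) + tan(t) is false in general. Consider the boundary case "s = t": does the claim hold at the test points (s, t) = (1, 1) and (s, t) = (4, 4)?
No, fails at both test points

At (1, 1): LHS = tan(2) ≈ -2.185 ≠ RHS = 2·tan(1) ≈ 3.115
At (4, 4): LHS = tan(8) ≈ -6.8 ≠ RHS = 2·tan(4) ≈ 2.316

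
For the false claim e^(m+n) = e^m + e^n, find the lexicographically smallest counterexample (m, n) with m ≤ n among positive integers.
Substituting (1, 1) into the claim:
LHS = e^(1+1) = e^2 ≈ 7.389
RHS = e^1 + e^1 = 2·e ≈ 5.437

Since LHS ≠ RHS, this pair disproves the claim, and no lexicographically smaller pair (m ≤ n, positive integers) does.

For instance (1, 2) is also a counterexample (LHS = e^3 ≈ 20.09, RHS = e + e^2 ≈ 10.11), but it's lexicographically larger.

Answer: (m, n) = (1, 1)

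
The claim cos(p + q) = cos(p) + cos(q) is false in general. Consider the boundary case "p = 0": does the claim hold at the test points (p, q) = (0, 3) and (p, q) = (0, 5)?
No, fails at both test points

At (0, 3): LHS = cos(3) ≈ -0.99 ≠ RHS = cos(3) + 1 ≈ 0.01001
At (0, 5): LHS = cos(5) ≈ 0.2837 ≠ RHS = cos(5) + 1 ≈ 1.284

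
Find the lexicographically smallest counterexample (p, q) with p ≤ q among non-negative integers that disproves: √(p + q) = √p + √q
Substituting (1, 1) into the claim:
LHS = √(1 + 1) = √(2) ≈ 1.414
RHS = √1 + √1 = 2

Since LHS ≠ RHS, this pair disproves the claim, and no lexicographically smaller pair (p ≤ q, non-negative integers) does.

For instance (1, 4) is also a counterexample (LHS = √(5) ≈ 2.236, RHS = 3), but it's lexicographically larger.

Answer: (p, q) = (1, 1)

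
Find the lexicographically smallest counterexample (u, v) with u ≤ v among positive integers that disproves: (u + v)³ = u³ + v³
(u, v) = (1, 1)

Substituting (1, 1) into the claim:
LHS = (1 + 1)³ = 8
RHS = 1³ + 1³ = 2

Since LHS ≠ RHS, this pair disproves the claim, and no lexicographically smaller pair (u ≤ v, positive integers) does.

For instance (4, 6) is also a counterexample (LHS = 1000, RHS = 280), but it's lexicographically larger.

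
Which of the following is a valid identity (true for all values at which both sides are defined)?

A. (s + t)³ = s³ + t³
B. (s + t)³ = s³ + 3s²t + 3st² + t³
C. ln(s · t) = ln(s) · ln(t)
A: fails at (1, 2) — LHS = 27, RHS = 9.
B: holds — e.g. at (3, 7), both sides equal 1000.
C: fails at (4, 4) — LHS = ln(16) ≈ 2.773, RHS = ln(4)² ≈ 1.922.

Answer: B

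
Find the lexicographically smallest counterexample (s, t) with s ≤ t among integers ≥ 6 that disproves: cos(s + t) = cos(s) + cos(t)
Substituting (6, 6) into the claim:
LHS = cos(6 + 6) = cos(12) ≈ 0.8439
RHS = cos(6) + cos(6) = 2·cos(6) ≈ 1.92

Since LHS ≠ RHS, this pair disproves the claim, and no lexicographically smaller pair (s ≤ t, integers ≥ 6) does.

For instance (7, 8) is also a counterexample (LHS = cos(15) ≈ -0.7597, RHS = cos(8) + cos(7) ≈ 0.6084), but it's lexicographically larger.

Answer: (s, t) = (6, 6)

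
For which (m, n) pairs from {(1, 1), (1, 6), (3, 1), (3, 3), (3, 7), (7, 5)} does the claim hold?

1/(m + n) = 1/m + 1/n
None

Testing each pair:
(1, 1): LHS = 1/2, RHS = 2 → fails
(1, 6): LHS = 1/7, RHS = 7/6 → fails
(3, 1): LHS = 1/4, RHS = 4/3 → fails
(3, 3): LHS = 1/6, RHS = 2/3 → fails
(3, 7): LHS = 1/10, RHS = 10/21 → fails
(7, 5): LHS = 1/12, RHS = 12/35 → fails

No pair satisfies the claim.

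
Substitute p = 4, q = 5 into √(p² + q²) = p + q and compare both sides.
LHS = √(4² + 5²) = √(41) ≈ 6.403
RHS = 4 + 5 = 9

LHS ≠ RHS (they differ by about 2.597), so the equation does not hold here.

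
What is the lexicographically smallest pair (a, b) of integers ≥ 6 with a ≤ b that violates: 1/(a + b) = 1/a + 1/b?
(a, b) = (6, 6)

Substituting (6, 6) into the claim:
LHS = 1/(6 + 6) = 1/12
RHS = 1/6 + 1/6 = 1/3

Since LHS ≠ RHS, this pair disproves the claim, and no lexicographically smaller pair (a ≤ b, integers ≥ 6) does.

For instance (8, 11) is also a counterexample (LHS = 1/19, RHS = 19/88), but it's lexicographically larger.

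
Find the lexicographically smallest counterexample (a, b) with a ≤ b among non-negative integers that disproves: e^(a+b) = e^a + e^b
(a, b) = (0, 0)

Substituting (0, 0) into the claim:
LHS = e^(0+0) = 1
RHS = e^0 + e^0 = 2

Since LHS ≠ RHS, this pair disproves the claim, and no lexicographically smaller pair (a ≤ b, non-negative integers) does.

For instance (1, 4) is also a counterexample (LHS = e^5 ≈ 148.4, RHS = e + e^4 ≈ 57.32), but it's lexicographically larger.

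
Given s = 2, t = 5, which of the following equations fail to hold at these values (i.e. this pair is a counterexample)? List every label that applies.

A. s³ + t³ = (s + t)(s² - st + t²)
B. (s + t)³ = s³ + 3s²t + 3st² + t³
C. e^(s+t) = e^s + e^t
C

Evaluating each claim at the given values:
A. LHS = 133, RHS = 133 → holds here (LHS = RHS)
B. LHS = 343, RHS = 343 → holds here (LHS = RHS)
C. LHS = e^7 ≈ 1097, RHS = e^2 + e^5 ≈ 155.8 → fails here (LHS ≠ RHS)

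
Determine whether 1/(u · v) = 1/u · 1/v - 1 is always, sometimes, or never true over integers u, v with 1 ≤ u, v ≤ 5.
The claim fails for every pair in the range. For instance at (u, v) = (5, 4): LHS = 1/20, RHS = -19/20.

Answer: Never true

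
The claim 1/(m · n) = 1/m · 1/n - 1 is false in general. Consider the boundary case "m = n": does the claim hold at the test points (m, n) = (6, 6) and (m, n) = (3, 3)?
No, fails at both test points

At (6, 6): LHS = 1/36 ≠ RHS = -35/36
At (3, 3): LHS = 1/9 ≠ RHS = -8/9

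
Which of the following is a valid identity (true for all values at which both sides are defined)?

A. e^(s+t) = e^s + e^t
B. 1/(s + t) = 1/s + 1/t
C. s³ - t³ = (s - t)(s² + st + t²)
A: fails at (1, 1) — LHS = e^2 ≈ 7.389, RHS = 2·e ≈ 5.437.
B: fails at (1, 3) — LHS = 1/4, RHS = 4/3.
C: holds — e.g. at (1, 5), both sides equal -124.

Answer: C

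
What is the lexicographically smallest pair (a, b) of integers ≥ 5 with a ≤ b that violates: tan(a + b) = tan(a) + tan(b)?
(a, b) = (5, 5)

Substituting (5, 5) into the claim:
LHS = tan(5 + 5) = tan(10) ≈ 0.6484
RHS = tan(5) + tan(5) = 2·tan(5) ≈ -6.761

Since LHS ≠ RHS, this pair disproves the claim, and no lexicographically smaller pair (a ≤ b, integers ≥ 5) does.

For instance (6, 7) is also a counterexample (LHS = tan(13) ≈ 0.463, RHS = tan(6) + tan(7) ≈ 0.5804), but it's lexicographically larger.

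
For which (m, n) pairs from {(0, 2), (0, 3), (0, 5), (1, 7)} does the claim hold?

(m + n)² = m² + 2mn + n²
All pairs

Testing each pair:
(0, 2): LHS = 4, RHS = 4 → holds
(0, 3): LHS = 9, RHS = 9 → holds
(0, 5): LHS = 25, RHS = 25 → holds
(1, 7): LHS = 64, RHS = 64 → holds

Every pair satisfies the claim.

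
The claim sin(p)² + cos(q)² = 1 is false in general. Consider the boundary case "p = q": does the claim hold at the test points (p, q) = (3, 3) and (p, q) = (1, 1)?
At (3, 3): LHS = sin(3)² + cos(3)² = 1, RHS = 1 → equal
At (1, 1): LHS = cos(1)² + sin(1)² = 1, RHS = 1 → equal

So the claim does hold at both of these boundary points, even though it is not an identity.

Answer: Yes, holds at both test points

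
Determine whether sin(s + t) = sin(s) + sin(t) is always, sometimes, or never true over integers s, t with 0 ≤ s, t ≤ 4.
It holds at (s, t) = (0, 0) (both sides equal 0), but fails at (s, t) = (1, 4) (LHS = sin(5) ≈ -0.9589, RHS = sin(4) + sin(1) ≈ 0.08467).

Answer: Sometimes true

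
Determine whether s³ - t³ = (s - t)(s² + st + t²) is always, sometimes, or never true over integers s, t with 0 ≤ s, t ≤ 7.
The identity holds for every pair in the range. For instance at (s, t) = (1, 5): both sides equal -124.

Answer: Always true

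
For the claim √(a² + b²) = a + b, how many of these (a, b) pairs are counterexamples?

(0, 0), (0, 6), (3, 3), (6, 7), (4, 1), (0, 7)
3

Testing each pair:
(0, 0): LHS = 0, RHS = 0 → satisfies claim
(0, 6): LHS = 6, RHS = 6 → satisfies claim
(3, 3): LHS = 3·√(2) ≈ 4.243, RHS = 6 → counterexample
(6, 7): LHS = √(85) ≈ 9.22, RHS = 13 → counterexample
(4, 1): LHS = √(17) ≈ 4.123, RHS = 5 → counterexample
(0, 7): LHS = 7, RHS = 7 → satisfies claim

That makes 3 counterexamples.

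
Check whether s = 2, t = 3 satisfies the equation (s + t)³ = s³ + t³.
Fails

Substituting s = 2, t = 3:

LHS = (2 + 3)³ = 125
RHS = 2³ + 3³ = 35

LHS ≠ RHS, so the equation does not hold at this point.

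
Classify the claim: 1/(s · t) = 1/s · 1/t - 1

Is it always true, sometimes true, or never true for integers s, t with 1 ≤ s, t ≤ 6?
Never true

The claim fails for every pair in the range. For instance at (s, t) = (4, 6): LHS = 1/24, RHS = -23/24.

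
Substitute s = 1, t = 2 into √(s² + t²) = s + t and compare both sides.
LHS = √(1² + 2²) = √(5) ≈ 2.236
RHS = 1 + 2 = 3

LHS ≠ RHS (they differ by about 0.7639), so the equation does not hold here.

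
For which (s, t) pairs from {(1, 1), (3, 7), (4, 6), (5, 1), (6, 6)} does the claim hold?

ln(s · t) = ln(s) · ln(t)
(1, 1)

Testing each pair:
(1, 1): LHS = 0, RHS = 0 → holds
(3, 7): LHS = ln(21) ≈ 3.045, RHS = ln(3)·ln(7) ≈ 2.138 → fails
(4, 6): LHS = ln(24) ≈ 3.178, RHS = ln(4)·ln(6) ≈ 2.484 → fails
(5, 1): LHS = ln(5) ≈ 1.609, RHS = 0 → fails
(6, 6): LHS = ln(36) ≈ 3.584, RHS = ln(6)² ≈ 3.21 → fails

1 of 5 pairs satisfies the claim.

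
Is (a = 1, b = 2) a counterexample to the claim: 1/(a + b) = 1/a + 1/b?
Yes

Substituting a = 1, b = 2:
LHS = 1/(1 + 2) = 1/3
RHS = 1/1 + 1/2 = 3/2

Since LHS ≠ RHS, this pair disproves the claim.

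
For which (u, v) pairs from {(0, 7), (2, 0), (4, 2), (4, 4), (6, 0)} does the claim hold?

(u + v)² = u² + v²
(0, 7), (2, 0), (6, 0)

Testing each pair:
(0, 7): LHS = 49, RHS = 49 → holds
(2, 0): LHS = 4, RHS = 4 → holds
(4, 2): LHS = 36, RHS = 20 → fails
(4, 4): LHS = 64, RHS = 32 → fails
(6, 0): LHS = 36, RHS = 36 → holds

3 of 5 pairs satisfy the claim.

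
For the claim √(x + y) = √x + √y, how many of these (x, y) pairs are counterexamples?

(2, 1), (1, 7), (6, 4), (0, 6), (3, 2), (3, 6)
Testing each pair:
(2, 1): LHS = √(3) ≈ 1.732, RHS = 1 + √(2) ≈ 2.414 → counterexample
(1, 7): LHS = 2·√(2) ≈ 2.828, RHS = 1 + √(7) ≈ 3.646 → counterexample
(6, 4): LHS = √(10) ≈ 3.162, RHS = 2 + √(6) ≈ 4.449 → counterexample
(0, 6): LHS = √(6) ≈ 2.449, RHS = √(6) ≈ 2.449 → satisfies claim
(3, 2): LHS = √(5) ≈ 2.236, RHS = √(2) + √(3) ≈ 3.146 → counterexample
(3, 6): LHS = 3, RHS = √(3) + √(6) ≈ 4.182 → counterexample

That makes 5 counterexamples.

Answer: 5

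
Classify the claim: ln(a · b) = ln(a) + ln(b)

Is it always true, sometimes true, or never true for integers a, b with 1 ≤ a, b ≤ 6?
Always true

The identity holds for every pair in the range. For instance at (a, b) = (2, 6): both sides equal ln(12) ≈ 2.485.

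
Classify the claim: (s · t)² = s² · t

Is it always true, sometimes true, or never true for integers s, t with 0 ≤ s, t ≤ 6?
Sometimes true

It holds at (s, t) = (0, 1) (both sides equal 0), but fails at (s, t) = (2, 5) (LHS = 100, RHS = 20).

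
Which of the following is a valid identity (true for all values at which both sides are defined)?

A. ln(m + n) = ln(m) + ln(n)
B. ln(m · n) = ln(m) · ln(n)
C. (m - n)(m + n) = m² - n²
C

A: fails at (2, 3) — LHS = ln(5) ≈ 1.609, RHS = ln(2) + ln(3) ≈ 1.792.
B: fails at (5, 8) — LHS = ln(40) ≈ 3.689, RHS = ln(5)·ln(8) ≈ 3.347.
C: holds — e.g. at (2, 7), both sides equal -45.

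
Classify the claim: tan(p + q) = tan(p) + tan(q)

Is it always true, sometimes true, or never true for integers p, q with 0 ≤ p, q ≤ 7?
It holds at (p, q) = (4, 0) (both sides equal tan(4) ≈ 1.158), but fails at (p, q) = (7, 7) (LHS = tan(14) ≈ 7.245, RHS = 2·tan(7) ≈ 1.743).

Answer: Sometimes true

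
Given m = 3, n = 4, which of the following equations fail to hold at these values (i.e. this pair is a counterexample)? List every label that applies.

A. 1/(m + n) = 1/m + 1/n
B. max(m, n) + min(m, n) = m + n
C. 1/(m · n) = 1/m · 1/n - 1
Evaluating each claim at the given values:
A. LHS = 1/7, RHS = 7/12 → fails here (LHS ≠ RHS)
B. LHS = 7, RHS = 7 → holds here (LHS = RHS)
C. LHS = 1/12, RHS = -11/12 → fails here (LHS ≠ RHS)

Answer: A, C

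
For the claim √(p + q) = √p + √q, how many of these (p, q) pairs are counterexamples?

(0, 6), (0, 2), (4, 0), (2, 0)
Testing each pair:
(0, 6): LHS = √(6) ≈ 2.449, RHS = √(6) ≈ 2.449 → satisfies claim
(0, 2): LHS = √(2) ≈ 1.414, RHS = √(2) ≈ 1.414 → satisfies claim
(4, 0): LHS = 2, RHS = 2 → satisfies claim
(2, 0): LHS = √(2) ≈ 1.414, RHS = √(2) ≈ 1.414 → satisfies claim

That makes 0 counterexamples.

Answer: 0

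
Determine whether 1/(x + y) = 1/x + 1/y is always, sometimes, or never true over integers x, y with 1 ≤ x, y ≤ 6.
Never true

The claim fails for every pair in the range. For instance at (x, y) = (1, 4): LHS = 1/5, RHS = 5/4.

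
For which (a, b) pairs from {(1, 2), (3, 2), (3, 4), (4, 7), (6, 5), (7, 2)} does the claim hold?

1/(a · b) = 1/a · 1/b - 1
None

Testing each pair:
(1, 2): LHS = 1/2, RHS = -1/2 → fails
(3, 2): LHS = 1/6, RHS = -5/6 → fails
(3, 4): LHS = 1/12, RHS = -11/12 → fails
(4, 7): LHS = 1/28, RHS = -27/28 → fails
(6, 5): LHS = 1/30, RHS = -29/30 → fails
(7, 2): LHS = 1/14, RHS = -13/14 → fails

No pair satisfies the claim.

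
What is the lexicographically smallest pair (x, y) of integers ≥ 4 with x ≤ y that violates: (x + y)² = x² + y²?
Substituting (4, 4) into the claim:
LHS = (4 + 4)² = 64
RHS = 4² + 4² = 32

Since LHS ≠ RHS, this pair disproves the claim, and no lexicographically smaller pair (x ≤ y, integers ≥ 4) does.

For instance (5, 5) is also a counterexample (LHS = 100, RHS = 50), but it's lexicographically larger.

Answer: (x, y) = (4, 4)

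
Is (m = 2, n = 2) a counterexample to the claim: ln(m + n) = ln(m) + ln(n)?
No

Substituting m = 2, n = 2:
LHS = ln(2 + 2) = ln(4) ≈ 1.386
RHS = ln(2) + ln(2) = 2·ln(2) ≈ 1.386

The sides agree, so this pair does not disprove the claim.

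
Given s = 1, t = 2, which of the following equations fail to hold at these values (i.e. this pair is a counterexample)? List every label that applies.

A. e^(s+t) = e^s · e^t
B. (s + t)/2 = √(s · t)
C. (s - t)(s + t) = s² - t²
Evaluating each claim at the given values:
A. LHS = e^3 ≈ 20.09, RHS = e^3 ≈ 20.09 → holds here (LHS = RHS)
B. LHS = 3/2, RHS = √(2) ≈ 1.414 → fails here (LHS ≠ RHS)
C. LHS = -3, RHS = -3 → holds here (LHS = RHS)

Answer: B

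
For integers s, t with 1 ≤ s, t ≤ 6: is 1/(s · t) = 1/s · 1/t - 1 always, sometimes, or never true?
Never true

The claim fails for every pair in the range. For instance at (s, t) = (2, 1): LHS = 1/2, RHS = -1/2.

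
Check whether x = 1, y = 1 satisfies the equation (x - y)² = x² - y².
Holds

Substituting x = 1, y = 1:

LHS = (1 - 1)² = 0
RHS = 1² - 1² = 0

LHS = RHS, so the equation holds at this point.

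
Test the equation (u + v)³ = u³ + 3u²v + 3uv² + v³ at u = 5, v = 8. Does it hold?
Holds

Substituting u = 5, v = 8:

LHS = (5 + 8)³ = 2197
RHS = 5³ + 3·5²·8 + 3·5·8² + 8³ = 2197

LHS = RHS, so the equation holds at this point.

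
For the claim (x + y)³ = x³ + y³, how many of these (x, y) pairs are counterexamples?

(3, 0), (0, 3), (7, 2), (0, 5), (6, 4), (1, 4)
Testing each pair:
(3, 0): LHS = 27, RHS = 27 → satisfies claim
(0, 3): LHS = 27, RHS = 27 → satisfies claim
(7, 2): LHS = 729, RHS = 351 → counterexample
(0, 5): LHS = 125, RHS = 125 → satisfies claim
(6, 4): LHS = 1000, RHS = 280 → counterexample
(1, 4): LHS = 125, RHS = 65 → counterexample

That makes 3 counterexamples.

Answer: 3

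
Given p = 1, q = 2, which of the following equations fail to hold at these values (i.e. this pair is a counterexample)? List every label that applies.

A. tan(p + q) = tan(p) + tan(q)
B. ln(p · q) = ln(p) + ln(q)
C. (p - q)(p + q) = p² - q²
A

Evaluating each claim at the given values:
A. LHS = tan(3) ≈ -0.1425, RHS = tan(2) + tan(1) ≈ -0.6276 → fails here (LHS ≠ RHS)
B. LHS = ln(2) ≈ 0.6931, RHS = ln(2) ≈ 0.6931 → holds here (LHS = RHS)
C. LHS = -3, RHS = -3 → holds here (LHS = RHS)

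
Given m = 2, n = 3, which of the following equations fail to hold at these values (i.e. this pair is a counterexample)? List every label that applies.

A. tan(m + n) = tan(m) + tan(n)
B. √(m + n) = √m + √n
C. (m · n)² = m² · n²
A, B

Evaluating each claim at the given values:
A. LHS = tan(5) ≈ -3.381, RHS = tan(2) + tan(3) ≈ -2.328 → fails here (LHS ≠ RHS)
B. LHS = √(5) ≈ 2.236, RHS = √(2) + √(3) ≈ 3.146 → fails here (LHS ≠ RHS)
C. LHS = 36, RHS = 36 → holds here (LHS = RHS)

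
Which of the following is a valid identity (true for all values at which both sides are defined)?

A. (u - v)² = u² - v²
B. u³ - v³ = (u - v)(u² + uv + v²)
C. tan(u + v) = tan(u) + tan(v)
A: fails at (0, 1) — LHS = 1, RHS = -1.
B: holds — e.g. at (5, 5), both sides equal 0.
C: fails at (3, 3) — LHS = tan(6) ≈ -0.291, RHS = 2·tan(3) ≈ -0.2851.

Answer: B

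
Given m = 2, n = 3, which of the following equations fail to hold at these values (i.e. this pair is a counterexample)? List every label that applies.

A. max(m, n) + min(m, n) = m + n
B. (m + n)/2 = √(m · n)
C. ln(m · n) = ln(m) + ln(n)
B

Evaluating each claim at the given values:
A. LHS = 5, RHS = 5 → holds here (LHS = RHS)
B. LHS = 5/2, RHS = √(6) ≈ 2.449 → fails here (LHS ≠ RHS)
C. LHS = ln(6) ≈ 1.792, RHS = ln(2) + ln(3) ≈ 1.792 → holds here (LHS = RHS)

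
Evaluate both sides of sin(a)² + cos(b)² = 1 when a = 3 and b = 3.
LHS = sin(3)² + cos(3)² = 1
RHS = 1

LHS = RHS: the two sides agree.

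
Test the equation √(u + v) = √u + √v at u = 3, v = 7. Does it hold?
Substituting u = 3, v = 7:

LHS = √(3 + 7) = √(10) ≈ 3.162
RHS = √3 + √7 = √(3) + √(7) ≈ 4.378

LHS ≠ RHS, so the equation does not hold at this point.

Answer: Fails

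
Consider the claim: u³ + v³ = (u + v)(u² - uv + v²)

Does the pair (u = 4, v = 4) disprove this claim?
No

Substituting u = 4, v = 4:
LHS = 4³ + 4³ = 128
RHS = (4 + 4)(4² - 4·4 + 4²) = 128

The sides agree, so this pair does not disprove the claim.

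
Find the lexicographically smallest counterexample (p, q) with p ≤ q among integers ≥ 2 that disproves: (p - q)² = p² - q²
(p, q) = (2, 3)

Substituting (2, 3) into the claim:
LHS = (2 - 3)² = 1
RHS = 2² - 3² = -5

Since LHS ≠ RHS, this pair disproves the claim, and no lexicographically smaller pair (p ≤ q, integers ≥ 2) does.

For instance (5, 6) is also a counterexample (LHS = 1, RHS = -11), but it's lexicographically larger.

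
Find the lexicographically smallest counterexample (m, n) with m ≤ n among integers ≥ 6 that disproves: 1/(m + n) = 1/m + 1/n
Substituting (6, 6) into the claim:
LHS = 1/(6 + 6) = 1/12
RHS = 1/6 + 1/6 = 1/3

Since LHS ≠ RHS, this pair disproves the claim, and no lexicographically smaller pair (m ≤ n, integers ≥ 6) does.

For instance (6, 11) is also a counterexample (LHS = 1/17, RHS = 17/66), but it's lexicographically larger.

Answer: (m, n) = (6, 6)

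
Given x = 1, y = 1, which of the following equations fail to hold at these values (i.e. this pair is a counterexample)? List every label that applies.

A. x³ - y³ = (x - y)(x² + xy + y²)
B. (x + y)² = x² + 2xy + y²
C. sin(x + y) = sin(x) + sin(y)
Evaluating each claim at the given values:
A. LHS = 0, RHS = 0 → holds here (LHS = RHS)
B. LHS = 4, RHS = 4 → holds here (LHS = RHS)
C. LHS = sin(2) ≈ 0.9093, RHS = 2·sin(1) ≈ 1.683 → fails here (LHS ≠ RHS)

Answer: C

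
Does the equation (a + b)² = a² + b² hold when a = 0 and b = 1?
Substituting a = 0, b = 1:

LHS = (0 + 1)² = 1
RHS = 0² + 1² = 1

LHS = RHS, so the equation holds at this point.

Answer: Holds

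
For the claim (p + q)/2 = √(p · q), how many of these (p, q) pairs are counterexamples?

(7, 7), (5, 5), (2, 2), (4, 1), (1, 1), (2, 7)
2

Testing each pair:
(7, 7): LHS = 7, RHS = 7 → satisfies claim
(5, 5): LHS = 5, RHS = 5 → satisfies claim
(2, 2): LHS = 2, RHS = 2 → satisfies claim
(4, 1): LHS = 5/2, RHS = 2 → counterexample
(1, 1): LHS = 1, RHS = 1 → satisfies claim
(2, 7): LHS = 9/2, RHS = √(14) ≈ 3.742 → counterexample

That makes 2 counterexamples.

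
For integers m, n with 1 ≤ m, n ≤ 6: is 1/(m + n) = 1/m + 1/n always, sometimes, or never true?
Never true

The claim fails for every pair in the range. For instance at (m, n) = (3, 3): LHS = 1/6, RHS = 2/3.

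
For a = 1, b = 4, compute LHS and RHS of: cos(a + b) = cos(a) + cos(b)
LHS = cos(1 + 4) = cos(5) ≈ 0.2837
RHS = cos(1) + cos(4) ≈ -0.1133

LHS ≠ RHS (they differ by about 0.397), so the equation does not hold here.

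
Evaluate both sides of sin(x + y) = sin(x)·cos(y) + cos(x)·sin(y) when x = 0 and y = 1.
LHS = sin(0 + 1) = sin(1) ≈ 0.8415
RHS = sin(0)·cos(1) + cos(0)·sin(1) = sin(1) ≈ 0.8415

LHS = RHS: the two sides agree.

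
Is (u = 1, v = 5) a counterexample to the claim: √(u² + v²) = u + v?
Yes

Substituting u = 1, v = 5:
LHS = √(1² + 5²) = √(26) ≈ 5.099
RHS = 1 + 5 = 6

Since LHS ≠ RHS, this pair disproves the claim.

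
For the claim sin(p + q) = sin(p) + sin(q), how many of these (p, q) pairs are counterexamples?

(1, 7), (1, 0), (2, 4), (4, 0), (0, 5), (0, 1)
Testing each pair:
(1, 7): LHS = sin(8) ≈ 0.9894, RHS = sin(7) + sin(1) ≈ 1.498 → counterexample
(1, 0): LHS = sin(1) ≈ 0.8415, RHS = sin(1) ≈ 0.8415 → satisfies claim
(2, 4): LHS = sin(6) ≈ -0.2794, RHS = sin(4) + sin(2) ≈ 0.1525 → counterexample
(4, 0): LHS = sin(4) ≈ -0.7568, RHS = sin(4) ≈ -0.7568 → satisfies claim
(0, 5): LHS = sin(5) ≈ -0.9589, RHS = sin(5) ≈ -0.9589 → satisfies claim
(0, 1): LHS = sin(1) ≈ 0.8415, RHS = sin(1) ≈ 0.8415 → satisfies claim

That makes 2 counterexamples.

Answer: 2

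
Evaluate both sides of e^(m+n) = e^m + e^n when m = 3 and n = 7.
LHS = e^(3+7) = e^10 ≈ 22026.5
RHS = e^3 + e^7 ≈ 1117

LHS ≠ RHS (they differ by about 20909.7), so the equation does not hold here.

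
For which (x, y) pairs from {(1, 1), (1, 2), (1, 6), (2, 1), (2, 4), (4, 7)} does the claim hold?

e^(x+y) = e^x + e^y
Testing each pair:
(1, 1): LHS = e^2 ≈ 7.389, RHS = 2·e ≈ 5.437 → fails
(1, 2): LHS = e^3 ≈ 20.09, RHS = e + e^2 ≈ 10.11 → fails
(1, 6): LHS = e^7 ≈ 1097, RHS = e + e^6 ≈ 406.1 → fails
(2, 1): LHS = e^3 ≈ 20.09, RHS = e + e^2 ≈ 10.11 → fails
(2, 4): LHS = e^6 ≈ 403.4, RHS = e^2 + e^4 ≈ 61.99 → fails
(4, 7): LHS = e^11 ≈ 59874.1, RHS = e^4 + e^7 ≈ 1151 → fails

No pair satisfies the claim.

Answer: None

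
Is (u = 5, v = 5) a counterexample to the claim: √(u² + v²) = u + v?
Substituting u = 5, v = 5:
LHS = √(5² + 5²) = 5·√(2) ≈ 7.071
RHS = 5 + 5 = 10

Since LHS ≠ RHS, this pair disproves the claim.

Answer: Yes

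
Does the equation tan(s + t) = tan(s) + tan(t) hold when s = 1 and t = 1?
Substituting s = 1, t = 1:

LHS = tan(1 + 1) = tan(2) ≈ -2.185
RHS = tan(1) + tan(1) = 2·tan(1) ≈ 3.115

LHS ≠ RHS, so the equation does not hold at this point.

Answer: Fails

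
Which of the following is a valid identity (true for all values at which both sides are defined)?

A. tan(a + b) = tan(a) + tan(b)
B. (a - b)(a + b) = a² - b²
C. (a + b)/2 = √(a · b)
A: fails at (1, 5) — LHS = tan(6) ≈ -0.291, RHS = tan(5) + tan(1) ≈ -1.823.
B: holds — e.g. at (1, 5), both sides equal -24.
C: fails at (0, 1) — LHS = 1/2, RHS = 0.

Answer: B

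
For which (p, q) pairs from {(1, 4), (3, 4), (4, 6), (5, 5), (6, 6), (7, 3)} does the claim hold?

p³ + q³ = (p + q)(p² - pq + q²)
Testing each pair:
(1, 4): LHS = 65, RHS = 65 → holds
(3, 4): LHS = 91, RHS = 91 → holds
(4, 6): LHS = 280, RHS = 280 → holds
(5, 5): LHS = 250, RHS = 250 → holds
(6, 6): LHS = 432, RHS = 432 → holds
(7, 3): LHS = 370, RHS = 370 → holds

Every pair satisfies the claim.

Answer: All pairs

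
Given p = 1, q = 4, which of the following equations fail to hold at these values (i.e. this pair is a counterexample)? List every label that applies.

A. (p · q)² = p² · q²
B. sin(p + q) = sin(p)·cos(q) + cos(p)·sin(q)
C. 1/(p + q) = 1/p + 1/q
C

Evaluating each claim at the given values:
A. LHS = 16, RHS = 16 → holds here (LHS = RHS)
B. LHS = sin(5) ≈ -0.9589, RHS = sin(1)·cos(4) + sin(4)·cos(1) ≈ -0.9589 → holds here (LHS = RHS)
C. LHS = 1/5, RHS = 5/4 → fails here (LHS ≠ RHS)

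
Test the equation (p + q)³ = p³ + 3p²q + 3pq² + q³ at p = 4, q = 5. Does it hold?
Substituting p = 4, q = 5:

LHS = (4 + 5)³ = 729
RHS = 4³ + 3·4²·5 + 3·4·5² + 5³ = 729

LHS = RHS, so the equation holds at this point.

Answer: Holds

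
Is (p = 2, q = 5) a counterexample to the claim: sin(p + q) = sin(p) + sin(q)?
Yes

Substituting p = 2, q = 5:
LHS = sin(2 + 5) = sin(7) ≈ 0.657
RHS = sin(2) + sin(5) ≈ -0.04963

Since LHS ≠ RHS, this pair disproves the claim.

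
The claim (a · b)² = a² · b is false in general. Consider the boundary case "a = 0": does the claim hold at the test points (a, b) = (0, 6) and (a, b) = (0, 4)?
At (0, 6): LHS = 0, RHS = 0 → equal
At (0, 4): LHS = 0, RHS = 0 → equal

So the claim does hold at both of these boundary points, even though it is not an identity.

Answer: Yes, holds at both test points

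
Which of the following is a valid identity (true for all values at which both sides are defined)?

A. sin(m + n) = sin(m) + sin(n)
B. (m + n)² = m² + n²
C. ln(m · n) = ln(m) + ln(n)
A: fails at (2, 5) — LHS = sin(7) ≈ 0.657, RHS = sin(5) + sin(2) ≈ -0.04963.
B: fails at (3, 7) — LHS = 100, RHS = 58.
C: holds — e.g. at (2, 3), both sides equal ln(6) ≈ 1.792.

Answer: C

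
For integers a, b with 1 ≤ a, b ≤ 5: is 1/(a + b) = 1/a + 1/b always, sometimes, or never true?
Never true

The claim fails for every pair in the range. For instance at (a, b) = (5, 5): LHS = 1/10, RHS = 2/5.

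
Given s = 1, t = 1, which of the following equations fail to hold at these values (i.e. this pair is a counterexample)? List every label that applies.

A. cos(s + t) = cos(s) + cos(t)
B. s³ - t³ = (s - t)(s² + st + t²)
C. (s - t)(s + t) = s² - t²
A

Evaluating each claim at the given values:
A. LHS = cos(2) ≈ -0.4161, RHS = 2·cos(1) ≈ 1.081 → fails here (LHS ≠ RHS)
B. LHS = 0, RHS = 0 → holds here (LHS = RHS)
C. LHS = 0, RHS = 0 → holds here (LHS = RHS)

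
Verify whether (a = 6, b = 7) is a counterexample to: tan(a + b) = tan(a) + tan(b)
Yes

Substituting a = 6, b = 7:
LHS = tan(6 + 7) = tan(13) ≈ 0.463
RHS = tan(6) + tan(7) ≈ 0.5804

Since LHS ≠ RHS, this pair disproves the claim.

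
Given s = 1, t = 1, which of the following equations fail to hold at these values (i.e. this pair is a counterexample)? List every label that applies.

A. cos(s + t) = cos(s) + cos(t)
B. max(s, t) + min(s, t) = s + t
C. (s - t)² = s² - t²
A

Evaluating each claim at the given values:
A. LHS = cos(2) ≈ -0.4161, RHS = 2·cos(1) ≈ 1.081 → fails here (LHS ≠ RHS)
B. LHS = 2, RHS = 2 → holds here (LHS = RHS)
C. LHS = 0, RHS = 0 → holds here (LHS = RHS)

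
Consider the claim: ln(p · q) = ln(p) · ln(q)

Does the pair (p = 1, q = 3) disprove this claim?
Yes

Substituting p = 1, q = 3:
LHS = ln(1 · 3) = ln(3) ≈ 1.099
RHS = ln(1) · ln(3) = 0

Since LHS ≠ RHS, this pair disproves the claim.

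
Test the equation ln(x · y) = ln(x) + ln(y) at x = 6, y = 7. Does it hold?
Holds

Substituting x = 6, y = 7:

LHS = ln(6 · 7) = ln(42) ≈ 3.738
RHS = ln(6) + ln(7) ≈ 3.738

LHS = RHS, so the equation holds at this point.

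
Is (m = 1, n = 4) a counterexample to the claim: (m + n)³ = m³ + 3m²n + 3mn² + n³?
No

Substituting m = 1, n = 4:
LHS = (1 + 4)³ = 125
RHS = 1³ + 3·1²·4 + 3·1·4² + 4³ = 125

The sides agree, so this pair does not disprove the claim.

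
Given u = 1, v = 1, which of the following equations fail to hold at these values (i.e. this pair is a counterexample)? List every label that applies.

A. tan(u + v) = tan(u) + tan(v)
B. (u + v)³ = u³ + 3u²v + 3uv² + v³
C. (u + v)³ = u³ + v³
A, C

Evaluating each claim at the given values:
A. LHS = tan(2) ≈ -2.185, RHS = 2·tan(1) ≈ 3.115 → fails here (LHS ≠ RHS)
B. LHS = 8, RHS = 8 → holds here (LHS = RHS)
C. LHS = 8, RHS = 2 → fails here (LHS ≠ RHS)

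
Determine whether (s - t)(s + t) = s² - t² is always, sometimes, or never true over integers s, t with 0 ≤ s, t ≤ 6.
The identity holds for every pair in the range. For instance at (s, t) = (3, 1): both sides equal 8.

Answer: Always true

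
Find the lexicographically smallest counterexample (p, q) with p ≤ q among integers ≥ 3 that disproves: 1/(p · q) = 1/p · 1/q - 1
Substituting (3, 3) into the claim:
LHS = 1/(3 · 3) = 1/9
RHS = 1/3 · 1/3 - 1 = -8/9

Since LHS ≠ RHS, this pair disproves the claim, and no lexicographically smaller pair (p ≤ q, integers ≥ 3) does.

For instance (5, 7) is also a counterexample (LHS = 1/35, RHS = -34/35), but it's lexicographically larger.

Answer: (p, q) = (3, 3)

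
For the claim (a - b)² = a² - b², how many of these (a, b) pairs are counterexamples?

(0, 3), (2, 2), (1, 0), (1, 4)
2

Testing each pair:
(0, 3): LHS = 9, RHS = -9 → counterexample
(2, 2): LHS = 0, RHS = 0 → satisfies claim
(1, 0): LHS = 1, RHS = 1 → satisfies claim
(1, 4): LHS = 9, RHS = -15 → counterexample

That makes 2 counterexamples.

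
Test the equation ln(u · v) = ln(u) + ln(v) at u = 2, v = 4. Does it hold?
Holds

Substituting u = 2, v = 4:

LHS = ln(2 · 4) = ln(8) ≈ 2.079
RHS = ln(2) + ln(4) ≈ 2.079

LHS = RHS, so the equation holds at this point.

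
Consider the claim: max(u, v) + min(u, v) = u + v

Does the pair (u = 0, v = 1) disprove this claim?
Substituting u = 0, v = 1:
LHS = max(0, 1) + min(0, 1) = 1
RHS = 0 + 1 = 1

The sides agree, so this pair does not disprove the claim.

Answer: No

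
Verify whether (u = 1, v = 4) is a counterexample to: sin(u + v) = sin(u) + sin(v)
Substituting u = 1, v = 4:
LHS = sin(1 + 4) = sin(5) ≈ -0.9589
RHS = sin(1) + sin(4) ≈ 0.08467

Since LHS ≠ RHS, this pair disproves the claim.

Answer: Yes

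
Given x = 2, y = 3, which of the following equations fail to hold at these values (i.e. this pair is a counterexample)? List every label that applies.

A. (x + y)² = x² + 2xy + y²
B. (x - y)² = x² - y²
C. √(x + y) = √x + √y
B, C

Evaluating each claim at the given values:
A. LHS = 25, RHS = 25 → holds here (LHS = RHS)
B. LHS = 1, RHS = -5 → fails here (LHS ≠ RHS)
C. LHS = √(5) ≈ 2.236, RHS = √(2) + √(3) ≈ 3.146 → fails here (LHS ≠ RHS)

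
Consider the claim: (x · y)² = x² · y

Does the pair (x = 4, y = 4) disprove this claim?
Substituting x = 4, y = 4:
LHS = (4 · 4)² = 256
RHS = 4² · 4 = 64

Since LHS ≠ RHS, this pair disproves the claim.

Answer: Yes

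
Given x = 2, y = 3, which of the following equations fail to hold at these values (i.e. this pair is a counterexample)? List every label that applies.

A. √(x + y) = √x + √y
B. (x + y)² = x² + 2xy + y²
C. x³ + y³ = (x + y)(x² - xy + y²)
Evaluating each claim at the given values:
A. LHS = √(5) ≈ 2.236, RHS = √(2) + √(3) ≈ 3.146 → fails here (LHS ≠ RHS)
B. LHS = 25, RHS = 25 → holds here (LHS = RHS)
C. LHS = 35, RHS = 35 → holds here (LHS = RHS)

Answer: A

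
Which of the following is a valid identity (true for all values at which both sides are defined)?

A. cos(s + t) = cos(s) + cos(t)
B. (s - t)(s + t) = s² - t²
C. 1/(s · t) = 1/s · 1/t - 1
B

A: fails at (6, 7) — LHS = cos(13) ≈ 0.9074, RHS = cos(7) + cos(6) ≈ 1.714.
B: holds — e.g. at (5, 8), both sides equal -39.
C: fails at (1, 2) — LHS = 1/2, RHS = -1/2.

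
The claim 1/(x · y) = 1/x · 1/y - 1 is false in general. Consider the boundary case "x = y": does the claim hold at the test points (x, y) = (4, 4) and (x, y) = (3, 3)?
No, fails at both test points

At (4, 4): LHS = 1/16 ≠ RHS = -15/16
At (3, 3): LHS = 1/9 ≠ RHS = -8/9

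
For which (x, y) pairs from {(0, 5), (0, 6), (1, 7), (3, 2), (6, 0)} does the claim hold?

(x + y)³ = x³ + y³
Testing each pair:
(0, 5): LHS = 125, RHS = 125 → holds
(0, 6): LHS = 216, RHS = 216 → holds
(1, 7): LHS = 512, RHS = 344 → fails
(3, 2): LHS = 125, RHS = 35 → fails
(6, 0): LHS = 216, RHS = 216 → holds

3 of 5 pairs satisfy the claim.

Answer: (0, 5), (0, 6), (6, 0)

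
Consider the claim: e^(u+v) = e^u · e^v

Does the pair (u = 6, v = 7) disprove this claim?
Substituting u = 6, v = 7:
LHS = e^(6+7) = e^13 ≈ 442413.4
RHS = e^6 · e^7 = e^13 ≈ 442413.4

The sides agree, so this pair does not disprove the claim.

Answer: No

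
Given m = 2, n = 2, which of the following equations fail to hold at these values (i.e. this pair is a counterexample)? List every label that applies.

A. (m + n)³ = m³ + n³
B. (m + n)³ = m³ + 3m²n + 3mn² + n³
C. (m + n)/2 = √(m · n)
Evaluating each claim at the given values:
A. LHS = 64, RHS = 16 → fails here (LHS ≠ RHS)
B. LHS = 64, RHS = 64 → holds here (LHS = RHS)
C. LHS = 2, RHS = 2 → holds here (LHS = RHS)

Answer: A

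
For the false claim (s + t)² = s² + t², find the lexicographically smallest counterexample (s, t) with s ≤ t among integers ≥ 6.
Substituting (6, 6) into the claim:
LHS = (6 + 6)² = 144
RHS = 6² + 6² = 72

Since LHS ≠ RHS, this pair disproves the claim, and no lexicographically smaller pair (s ≤ t, integers ≥ 6) does.

For instance (8, 11) is also a counterexample (LHS = 361, RHS = 185), but it's lexicographically larger.

Answer: (s, t) = (6, 6)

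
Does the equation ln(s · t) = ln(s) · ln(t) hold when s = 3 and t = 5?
Substituting s = 3, t = 5:

LHS = ln(3 · 5) = ln(15) ≈ 2.708
RHS = ln(3) · ln(5) ≈ 1.768

LHS ≠ RHS, so the equation does not hold at this point.

Answer: Fails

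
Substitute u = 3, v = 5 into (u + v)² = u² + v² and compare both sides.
LHS = (3 + 5)² = 64
RHS = 3² + 5² = 34

LHS ≠ RHS, so the equation does not hold here.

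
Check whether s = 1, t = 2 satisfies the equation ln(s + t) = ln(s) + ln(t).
Substituting s = 1, t = 2:

LHS = ln(1 + 2) = ln(3) ≈ 1.099
RHS = ln(1) + ln(2) = ln(2) ≈ 0.6931

LHS ≠ RHS, so the equation does not hold at this point.

Answer: Fails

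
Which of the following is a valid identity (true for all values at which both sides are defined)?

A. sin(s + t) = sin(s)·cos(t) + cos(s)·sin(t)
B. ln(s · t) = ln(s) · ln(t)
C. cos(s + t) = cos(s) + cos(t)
A: holds — e.g. at (2, 4), both sides equal sin(6) ≈ -0.2794.
B: fails at (6, 7) — LHS = ln(42) ≈ 3.738, RHS = ln(6)·ln(7) ≈ 3.487.
C: fails at (4, 4) — LHS = cos(8) ≈ -0.1455, RHS = 2·cos(4) ≈ -1.307.

Answer: A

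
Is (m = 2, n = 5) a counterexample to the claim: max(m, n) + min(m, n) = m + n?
No

Substituting m = 2, n = 5:
LHS = max(2, 5) + min(2, 5) = 7
RHS = 2 + 5 = 7

The sides agree, so this pair does not disprove the claim.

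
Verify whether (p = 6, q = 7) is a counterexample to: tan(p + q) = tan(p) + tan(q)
Yes

Substituting p = 6, q = 7:
LHS = tan(6 + 7) = tan(13) ≈ 0.463
RHS = tan(6) + tan(7) ≈ 0.5804

Since LHS ≠ RHS, this pair disproves the claim.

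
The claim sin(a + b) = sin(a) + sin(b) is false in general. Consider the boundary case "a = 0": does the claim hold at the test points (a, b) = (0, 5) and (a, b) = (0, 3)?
At (0, 5): LHS = sin(5) ≈ -0.9589, RHS = sin(5) ≈ -0.9589 → equal
At (0, 3): LHS = sin(3) ≈ 0.1411, RHS = sin(3) ≈ 0.1411 → equal

So the claim does hold at both of these boundary points, even though it is not an identity.

Answer: Yes, holds at both test points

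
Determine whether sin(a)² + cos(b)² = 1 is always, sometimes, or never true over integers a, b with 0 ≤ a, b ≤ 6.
Sometimes true

It holds at (a, b) = (1, 1) (both sides equal 1), but fails at (a, b) = (6, 3) (LHS = sin(6)² + cos(3)² ≈ 1.058, RHS = 1).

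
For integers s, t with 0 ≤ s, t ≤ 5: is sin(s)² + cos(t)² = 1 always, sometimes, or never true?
Sometimes true

It holds at (s, t) = (4, 4) (both sides equal 1), but fails at (s, t) = (5, 1) (LHS = cos(1)² + sin(5)² ≈ 1.211, RHS = 1).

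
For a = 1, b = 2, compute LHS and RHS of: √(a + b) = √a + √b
LHS = √(1 + 2) = √(3) ≈ 1.732
RHS = √1 + √2 = 1 + √(2) ≈ 2.414

LHS ≠ RHS (they differ by about 0.6822), so the equation does not hold here.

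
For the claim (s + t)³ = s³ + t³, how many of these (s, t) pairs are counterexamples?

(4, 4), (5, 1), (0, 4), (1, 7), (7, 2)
4

Testing each pair:
(4, 4): LHS = 512, RHS = 128 → counterexample
(5, 1): LHS = 216, RHS = 126 → counterexample
(0, 4): LHS = 64, RHS = 64 → satisfies claim
(1, 7): LHS = 512, RHS = 344 → counterexample
(7, 2): LHS = 729, RHS = 351 → counterexample

That makes 4 counterexamples.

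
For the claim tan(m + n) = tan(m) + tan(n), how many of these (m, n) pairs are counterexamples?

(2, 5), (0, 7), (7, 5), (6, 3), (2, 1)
4

Testing each pair:
(2, 5): LHS = tan(7) ≈ 0.8714, RHS = tan(5) + tan(2) ≈ -5.566 → counterexample
(0, 7): LHS = tan(7) ≈ 0.8714, RHS = tan(7) ≈ 0.8714 → satisfies claim
(7, 5): LHS = tan(12) ≈ -0.6359, RHS = tan(5) + tan(7) ≈ -2.509 → counterexample
(6, 3): LHS = tan(9) ≈ -0.4523, RHS = tan(6) + tan(3) ≈ -0.4336 → counterexample
(2, 1): LHS = tan(3) ≈ -0.1425, RHS = tan(2) + tan(1) ≈ -0.6276 → counterexample

That makes 4 counterexamples.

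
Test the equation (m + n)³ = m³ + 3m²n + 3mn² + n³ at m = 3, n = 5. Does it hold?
Holds

Substituting m = 3, n = 5:

LHS = (3 + 5)³ = 512
RHS = 3³ + 3·3²·5 + 3·3·5² + 5³ = 512

LHS = RHS, so the equation holds at this point.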